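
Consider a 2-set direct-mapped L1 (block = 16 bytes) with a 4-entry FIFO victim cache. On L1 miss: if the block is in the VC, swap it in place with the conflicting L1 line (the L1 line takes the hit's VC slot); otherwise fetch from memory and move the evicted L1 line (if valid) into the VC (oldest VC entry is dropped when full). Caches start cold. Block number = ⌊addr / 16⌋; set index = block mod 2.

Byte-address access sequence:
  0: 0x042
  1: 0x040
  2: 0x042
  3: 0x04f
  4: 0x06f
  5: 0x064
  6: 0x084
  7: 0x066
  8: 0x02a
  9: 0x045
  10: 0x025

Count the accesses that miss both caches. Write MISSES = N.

0: 0x42 (blk 4, set 0) → MISS  vc=[]
1: 0x40 (blk 4, set 0) → L1-HIT  vc=[]
2: 0x42 (blk 4, set 0) → L1-HIT  vc=[]
3: 0x4f (blk 4, set 0) → L1-HIT  vc=[]
4: 0x6f (blk 6, set 0) → MISS  vc=[4]
5: 0x64 (blk 6, set 0) → L1-HIT  vc=[4]
6: 0x84 (blk 8, set 0) → MISS  vc=[4, 6]
7: 0x66 (blk 6, set 0) → VC-HIT  vc=[4, 8]
8: 0x2a (blk 2, set 0) → MISS  vc=[4, 8, 6]
9: 0x45 (blk 4, set 0) → VC-HIT  vc=[2, 8, 6]
10: 0x25 (blk 2, set 0) → VC-HIT  vc=[4, 8, 6]

MISSES = 4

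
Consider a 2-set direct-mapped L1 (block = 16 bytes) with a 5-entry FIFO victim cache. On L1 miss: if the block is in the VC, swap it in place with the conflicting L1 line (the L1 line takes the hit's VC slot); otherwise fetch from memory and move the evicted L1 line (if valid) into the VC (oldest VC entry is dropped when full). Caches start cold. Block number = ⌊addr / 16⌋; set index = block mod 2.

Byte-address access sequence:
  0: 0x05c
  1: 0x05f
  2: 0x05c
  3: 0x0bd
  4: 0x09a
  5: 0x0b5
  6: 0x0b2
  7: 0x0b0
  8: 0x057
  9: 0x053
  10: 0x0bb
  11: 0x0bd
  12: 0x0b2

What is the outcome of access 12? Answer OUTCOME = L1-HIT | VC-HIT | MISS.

0: 0x5c (blk 5, set 1) → MISS  vc=[]
1: 0x5f (blk 5, set 1) → L1-HIT  vc=[]
2: 0x5c (blk 5, set 1) → L1-HIT  vc=[]
3: 0xbd (blk 11, set 1) → MISS  vc=[5]
4: 0x9a (blk 9, set 1) → MISS  vc=[5, 11]
5: 0xb5 (blk 11, set 1) → VC-HIT  vc=[5, 9]
6: 0xb2 (blk 11, set 1) → L1-HIT  vc=[5, 9]
7: 0xb0 (blk 11, set 1) → L1-HIT  vc=[5, 9]
8: 0x57 (blk 5, set 1) → VC-HIT  vc=[11, 9]
9: 0x53 (blk 5, set 1) → L1-HIT  vc=[11, 9]
10: 0xbb (blk 11, set 1) → VC-HIT  vc=[5, 9]
11: 0xbd (blk 11, set 1) → L1-HIT  vc=[5, 9]
12: 0xb2 (blk 11, set 1) → L1-HIT  vc=[5, 9]

OUTCOME = L1-HIT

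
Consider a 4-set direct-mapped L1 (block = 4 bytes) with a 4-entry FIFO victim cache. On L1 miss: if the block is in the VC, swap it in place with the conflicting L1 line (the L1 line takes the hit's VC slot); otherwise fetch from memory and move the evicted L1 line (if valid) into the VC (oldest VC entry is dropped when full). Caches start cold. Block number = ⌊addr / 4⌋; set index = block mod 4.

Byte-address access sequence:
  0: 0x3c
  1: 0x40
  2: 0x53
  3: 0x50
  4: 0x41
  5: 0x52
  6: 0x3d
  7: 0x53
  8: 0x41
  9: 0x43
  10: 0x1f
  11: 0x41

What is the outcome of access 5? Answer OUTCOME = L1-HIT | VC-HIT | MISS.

OUTCOME = VC-HIT

0: 0x3c (blk 15, set 3) → MISS  vc=[]
1: 0x40 (blk 16, set 0) → MISS  vc=[]
2: 0x53 (blk 20, set 0) → MISS  vc=[16]
3: 0x50 (blk 20, set 0) → L1-HIT  vc=[16]
4: 0x41 (blk 16, set 0) → VC-HIT  vc=[20]
5: 0x52 (blk 20, set 0) → VC-HIT  vc=[16]
6: 0x3d (blk 15, set 3) → L1-HIT  vc=[16]
7: 0x53 (blk 20, set 0) → L1-HIT  vc=[16]
8: 0x41 (blk 16, set 0) → VC-HIT  vc=[20]
9: 0x43 (blk 16, set 0) → L1-HIT  vc=[20]
10: 0x1f (blk 7, set 3) → MISS  vc=[20, 15]
11: 0x41 (blk 16, set 0) → L1-HIT  vc=[20, 15]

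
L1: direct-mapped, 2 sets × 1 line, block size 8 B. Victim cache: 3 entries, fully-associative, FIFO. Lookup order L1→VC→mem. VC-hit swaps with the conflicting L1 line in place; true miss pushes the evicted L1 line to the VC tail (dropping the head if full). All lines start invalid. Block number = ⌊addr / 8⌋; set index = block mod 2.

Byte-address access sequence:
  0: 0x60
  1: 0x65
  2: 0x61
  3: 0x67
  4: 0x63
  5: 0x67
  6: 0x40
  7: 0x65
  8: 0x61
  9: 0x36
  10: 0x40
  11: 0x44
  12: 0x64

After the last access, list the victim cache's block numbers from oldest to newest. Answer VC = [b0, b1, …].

  [0] addr=0x60 blk=12 s=0: MISS | VC []
  [1] addr=0x65 blk=12 s=0: L1-HIT | VC []
  [2] addr=0x61 blk=12 s=0: L1-HIT | VC []
  [3] addr=0x67 blk=12 s=0: L1-HIT | VC []
  [4] addr=0x63 blk=12 s=0: L1-HIT | VC []
  [5] addr=0x67 blk=12 s=0: L1-HIT | VC []
  [6] addr=0x40 blk=8 s=0: MISS | VC [12]
  [7] addr=0x65 blk=12 s=0: VC-HIT | VC [8]
  [8] addr=0x61 blk=12 s=0: L1-HIT | VC [8]
  [9] addr=0x36 blk=6 s=0: MISS | VC [8, 12]
  [10] addr=0x40 blk=8 s=0: VC-HIT | VC [6, 12]
  [11] addr=0x44 blk=8 s=0: L1-HIT | VC [6, 12]
  [12] addr=0x64 blk=12 s=0: VC-HIT | VC [6, 8]

VC = [6, 8]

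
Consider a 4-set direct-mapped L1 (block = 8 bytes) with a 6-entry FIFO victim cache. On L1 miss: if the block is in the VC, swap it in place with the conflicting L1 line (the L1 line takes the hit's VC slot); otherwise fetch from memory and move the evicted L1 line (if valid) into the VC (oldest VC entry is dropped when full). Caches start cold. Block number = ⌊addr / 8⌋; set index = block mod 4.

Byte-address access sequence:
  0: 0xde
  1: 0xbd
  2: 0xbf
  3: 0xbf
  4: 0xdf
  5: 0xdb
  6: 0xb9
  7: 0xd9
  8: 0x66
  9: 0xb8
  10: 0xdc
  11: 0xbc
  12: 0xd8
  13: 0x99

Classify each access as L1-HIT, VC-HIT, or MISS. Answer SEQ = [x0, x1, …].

SEQ = [MISS, MISS, L1-HIT, L1-HIT, VC-HIT, L1-HIT, VC-HIT, VC-HIT, MISS, VC-HIT, VC-HIT, VC-HIT, VC-HIT, MISS]

#0 0xde→b27/s3 MISS; vc=[]
#1 0xbd→b23/s3 MISS; vc=[27]
#2 0xbf→b23/s3 L1-HIT; vc=[27]
#3 0xbf→b23/s3 L1-HIT; vc=[27]
#4 0xdf→b27/s3 VC-HIT; vc=[23]
#5 0xdb→b27/s3 L1-HIT; vc=[23]
#6 0xb9→b23/s3 VC-HIT; vc=[27]
#7 0xd9→b27/s3 VC-HIT; vc=[23]
#8 0x66→b12/s0 MISS; vc=[23]
#9 0xb8→b23/s3 VC-HIT; vc=[27]
#10 0xdc→b27/s3 VC-HIT; vc=[23]
#11 0xbc→b23/s3 VC-HIT; vc=[27]
#12 0xd8→b27/s3 VC-HIT; vc=[23]
#13 0x99→b19/s3 MISS; vc=[23,27]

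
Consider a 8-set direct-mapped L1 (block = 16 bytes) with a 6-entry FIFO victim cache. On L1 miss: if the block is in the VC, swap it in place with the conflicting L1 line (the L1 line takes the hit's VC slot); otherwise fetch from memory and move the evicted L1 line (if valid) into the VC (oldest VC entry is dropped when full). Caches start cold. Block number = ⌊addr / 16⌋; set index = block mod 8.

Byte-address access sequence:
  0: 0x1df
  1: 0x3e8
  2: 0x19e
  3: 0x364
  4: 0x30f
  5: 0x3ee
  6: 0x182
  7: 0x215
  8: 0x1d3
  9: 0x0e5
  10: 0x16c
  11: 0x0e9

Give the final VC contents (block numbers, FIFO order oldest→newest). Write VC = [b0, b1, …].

VC = [54, 48, 25, 62, 22]

#0 0x1df→b29/s5 MISS; vc=[]
#1 0x3e8→b62/s6 MISS; vc=[]
#2 0x19e→b25/s1 MISS; vc=[]
#3 0x364→b54/s6 MISS; vc=[62]
#4 0x30f→b48/s0 MISS; vc=[62]
#5 0x3ee→b62/s6 VC-HIT; vc=[54]
#6 0x182→b24/s0 MISS; vc=[54,48]
#7 0x215→b33/s1 MISS; vc=[54,48,25]
#8 0x1d3→b29/s5 L1-HIT; vc=[54,48,25]
#9 0xe5→b14/s6 MISS; vc=[54,48,25,62]
#10 0x16c→b22/s6 MISS; vc=[54,48,25,62,14]
#11 0xe9→b14/s6 VC-HIT; vc=[54,48,25,62,22]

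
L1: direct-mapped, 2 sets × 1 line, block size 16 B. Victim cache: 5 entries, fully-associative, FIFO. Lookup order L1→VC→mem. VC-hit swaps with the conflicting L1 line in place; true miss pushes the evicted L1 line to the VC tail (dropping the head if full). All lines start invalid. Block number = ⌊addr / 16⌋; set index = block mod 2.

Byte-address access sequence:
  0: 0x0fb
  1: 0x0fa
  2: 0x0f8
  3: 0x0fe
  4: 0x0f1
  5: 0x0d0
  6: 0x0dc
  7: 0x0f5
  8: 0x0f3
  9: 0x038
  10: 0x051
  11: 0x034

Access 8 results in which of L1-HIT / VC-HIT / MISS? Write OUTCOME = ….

OUTCOME = L1-HIT

#0 0xfb→b15/s1 MISS; vc=[]
#1 0xfa→b15/s1 L1-HIT; vc=[]
#2 0xf8→b15/s1 L1-HIT; vc=[]
#3 0xfe→b15/s1 L1-HIT; vc=[]
#4 0xf1→b15/s1 L1-HIT; vc=[]
#5 0xd0→b13/s1 MISS; vc=[15]
#6 0xdc→b13/s1 L1-HIT; vc=[15]
#7 0xf5→b15/s1 VC-HIT; vc=[13]
#8 0xf3→b15/s1 L1-HIT; vc=[13]
#9 0x38→b3/s1 MISS; vc=[13,15]
#10 0x51→b5/s1 MISS; vc=[13,15,3]
#11 0x34→b3/s1 VC-HIT; vc=[13,15,5]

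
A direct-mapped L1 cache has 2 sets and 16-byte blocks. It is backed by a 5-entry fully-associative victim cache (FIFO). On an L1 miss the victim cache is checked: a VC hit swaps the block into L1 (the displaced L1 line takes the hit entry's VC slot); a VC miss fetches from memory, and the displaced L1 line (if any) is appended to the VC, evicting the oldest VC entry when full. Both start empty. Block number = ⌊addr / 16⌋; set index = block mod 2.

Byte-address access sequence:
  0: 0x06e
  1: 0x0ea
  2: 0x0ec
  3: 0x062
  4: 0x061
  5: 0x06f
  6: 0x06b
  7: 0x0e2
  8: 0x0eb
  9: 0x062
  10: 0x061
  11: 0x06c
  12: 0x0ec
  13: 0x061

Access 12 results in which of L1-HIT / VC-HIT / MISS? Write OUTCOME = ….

0: 0x6e (blk 6, set 0) → MISS  vc=[]
1: 0xea (blk 14, set 0) → MISS  vc=[6]
2: 0xec (blk 14, set 0) → L1-HIT  vc=[6]
3: 0x62 (blk 6, set 0) → VC-HIT  vc=[14]
4: 0x61 (blk 6, set 0) → L1-HIT  vc=[14]
5: 0x6f (blk 6, set 0) → L1-HIT  vc=[14]
6: 0x6b (blk 6, set 0) → L1-HIT  vc=[14]
7: 0xe2 (blk 14, set 0) → VC-HIT  vc=[6]
8: 0xeb (blk 14, set 0) → L1-HIT  vc=[6]
9: 0x62 (blk 6, set 0) → VC-HIT  vc=[14]
10: 0x61 (blk 6, set 0) → L1-HIT  vc=[14]
11: 0x6c (blk 6, set 0) → L1-HIT  vc=[14]
12: 0xec (blk 14, set 0) → VC-HIT  vc=[6]
13: 0x61 (blk 6, set 0) → VC-HIT  vc=[14]

OUTCOME = VC-HIT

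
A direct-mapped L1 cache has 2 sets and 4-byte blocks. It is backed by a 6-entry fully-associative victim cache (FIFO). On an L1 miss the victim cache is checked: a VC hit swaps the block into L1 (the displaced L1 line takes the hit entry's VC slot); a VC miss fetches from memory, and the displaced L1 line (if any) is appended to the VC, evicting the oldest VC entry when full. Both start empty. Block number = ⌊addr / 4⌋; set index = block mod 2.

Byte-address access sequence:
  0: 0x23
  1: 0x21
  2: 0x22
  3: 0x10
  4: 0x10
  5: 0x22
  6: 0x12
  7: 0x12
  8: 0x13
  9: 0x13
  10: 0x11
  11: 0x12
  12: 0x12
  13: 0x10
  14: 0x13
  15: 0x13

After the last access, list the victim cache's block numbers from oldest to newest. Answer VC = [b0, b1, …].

VC = [8]

0: 0x23 (blk 8, set 0) → MISS  vc=[]
1: 0x21 (blk 8, set 0) → L1-HIT  vc=[]
2: 0x22 (blk 8, set 0) → L1-HIT  vc=[]
3: 0x10 (blk 4, set 0) → MISS  vc=[8]
4: 0x10 (blk 4, set 0) → L1-HIT  vc=[8]
5: 0x22 (blk 8, set 0) → VC-HIT  vc=[4]
6: 0x12 (blk 4, set 0) → VC-HIT  vc=[8]
7: 0x12 (blk 4, set 0) → L1-HIT  vc=[8]
8: 0x13 (blk 4, set 0) → L1-HIT  vc=[8]
9: 0x13 (blk 4, set 0) → L1-HIT  vc=[8]
10: 0x11 (blk 4, set 0) → L1-HIT  vc=[8]
11: 0x12 (blk 4, set 0) → L1-HIT  vc=[8]
12: 0x12 (blk 4, set 0) → L1-HIT  vc=[8]
13: 0x10 (blk 4, set 0) → L1-HIT  vc=[8]
14: 0x13 (blk 4, set 0) → L1-HIT  vc=[8]
15: 0x13 (blk 4, set 0) → L1-HIT  vc=[8]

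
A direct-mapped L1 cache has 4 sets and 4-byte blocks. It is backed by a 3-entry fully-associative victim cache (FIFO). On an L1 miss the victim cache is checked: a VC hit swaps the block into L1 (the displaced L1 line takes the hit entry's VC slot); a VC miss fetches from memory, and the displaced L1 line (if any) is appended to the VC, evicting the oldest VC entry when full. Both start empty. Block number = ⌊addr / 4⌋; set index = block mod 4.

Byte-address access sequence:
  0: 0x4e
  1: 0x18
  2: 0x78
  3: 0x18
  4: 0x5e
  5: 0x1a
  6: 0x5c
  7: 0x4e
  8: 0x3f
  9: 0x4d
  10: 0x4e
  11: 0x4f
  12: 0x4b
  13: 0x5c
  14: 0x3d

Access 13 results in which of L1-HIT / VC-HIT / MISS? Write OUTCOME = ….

#0 0x4e→b19/s3 MISS; vc=[]
#1 0x18→b6/s2 MISS; vc=[]
#2 0x78→b30/s2 MISS; vc=[6]
#3 0x18→b6/s2 VC-HIT; vc=[30]
#4 0x5e→b23/s3 MISS; vc=[30,19]
#5 0x1a→b6/s2 L1-HIT; vc=[30,19]
#6 0x5c→b23/s3 L1-HIT; vc=[30,19]
#7 0x4e→b19/s3 VC-HIT; vc=[30,23]
#8 0x3f→b15/s3 MISS; vc=[30,23,19]
#9 0x4d→b19/s3 VC-HIT; vc=[30,23,15]
#10 0x4e→b19/s3 L1-HIT; vc=[30,23,15]
#11 0x4f→b19/s3 L1-HIT; vc=[30,23,15]
#12 0x4b→b18/s2 MISS; vc=[23,15,6]
#13 0x5c→b23/s3 VC-HIT; vc=[19,15,6]
#14 0x3d→b15/s3 VC-HIT; vc=[19,23,6]

OUTCOME = VC-HIT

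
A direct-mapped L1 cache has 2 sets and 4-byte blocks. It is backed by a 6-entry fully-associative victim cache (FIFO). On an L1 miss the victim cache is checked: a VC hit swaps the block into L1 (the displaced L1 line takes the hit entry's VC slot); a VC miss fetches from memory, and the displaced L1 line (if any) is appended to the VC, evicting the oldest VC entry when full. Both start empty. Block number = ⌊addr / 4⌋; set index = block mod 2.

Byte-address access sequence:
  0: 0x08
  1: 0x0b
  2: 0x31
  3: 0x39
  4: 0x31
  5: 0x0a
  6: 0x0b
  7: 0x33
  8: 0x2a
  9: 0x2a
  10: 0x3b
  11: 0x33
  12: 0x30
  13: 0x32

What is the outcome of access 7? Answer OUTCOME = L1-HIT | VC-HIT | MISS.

#0 0x8→b2/s0 MISS; vc=[]
#1 0xb→b2/s0 L1-HIT; vc=[]
#2 0x31→b12/s0 MISS; vc=[2]
#3 0x39→b14/s0 MISS; vc=[2,12]
#4 0x31→b12/s0 VC-HIT; vc=[2,14]
#5 0xa→b2/s0 VC-HIT; vc=[12,14]
#6 0xb→b2/s0 L1-HIT; vc=[12,14]
#7 0x33→b12/s0 VC-HIT; vc=[2,14]
#8 0x2a→b10/s0 MISS; vc=[2,14,12]
#9 0x2a→b10/s0 L1-HIT; vc=[2,14,12]
#10 0x3b→b14/s0 VC-HIT; vc=[2,10,12]
#11 0x33→b12/s0 VC-HIT; vc=[2,10,14]
#12 0x30→b12/s0 L1-HIT; vc=[2,10,14]
#13 0x32→b12/s0 L1-HIT; vc=[2,10,14]

OUTCOME = VC-HIT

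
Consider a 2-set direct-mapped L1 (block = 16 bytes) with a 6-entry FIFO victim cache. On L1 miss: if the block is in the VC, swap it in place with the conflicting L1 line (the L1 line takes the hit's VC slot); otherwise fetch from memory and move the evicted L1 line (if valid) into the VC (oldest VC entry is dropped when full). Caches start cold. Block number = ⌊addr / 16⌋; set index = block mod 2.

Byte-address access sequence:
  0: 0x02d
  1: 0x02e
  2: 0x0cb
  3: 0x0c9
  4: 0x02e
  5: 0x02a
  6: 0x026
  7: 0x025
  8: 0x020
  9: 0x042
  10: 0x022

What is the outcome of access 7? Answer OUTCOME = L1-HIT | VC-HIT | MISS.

  [0] addr=0x2d blk=2 s=0: MISS | VC []
  [1] addr=0x2e blk=2 s=0: L1-HIT | VC []
  [2] addr=0xcb blk=12 s=0: MISS | VC [2]
  [3] addr=0xc9 blk=12 s=0: L1-HIT | VC [2]
  [4] addr=0x2e blk=2 s=0: VC-HIT | VC [12]
  [5] addr=0x2a blk=2 s=0: L1-HIT | VC [12]
  [6] addr=0x26 blk=2 s=0: L1-HIT | VC [12]
  [7] addr=0x25 blk=2 s=0: L1-HIT | VC [12]
  [8] addr=0x20 blk=2 s=0: L1-HIT | VC [12]
  [9] addr=0x42 blk=4 s=0: MISS | VC [12, 2]
  [10] addr=0x22 blk=2 s=0: VC-HIT | VC [12, 4]

OUTCOME = L1-HIT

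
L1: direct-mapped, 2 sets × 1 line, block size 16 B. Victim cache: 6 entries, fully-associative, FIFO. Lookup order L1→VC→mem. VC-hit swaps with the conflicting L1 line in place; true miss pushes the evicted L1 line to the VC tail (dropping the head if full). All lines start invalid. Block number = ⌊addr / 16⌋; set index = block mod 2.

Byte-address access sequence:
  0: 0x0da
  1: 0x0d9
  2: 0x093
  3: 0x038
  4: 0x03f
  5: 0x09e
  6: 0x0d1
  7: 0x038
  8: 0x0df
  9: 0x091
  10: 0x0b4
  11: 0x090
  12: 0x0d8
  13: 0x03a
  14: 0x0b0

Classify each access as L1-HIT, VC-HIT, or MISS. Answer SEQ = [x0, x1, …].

SEQ = [MISS, L1-HIT, MISS, MISS, L1-HIT, VC-HIT, VC-HIT, VC-HIT, VC-HIT, VC-HIT, MISS, VC-HIT, VC-HIT, VC-HIT, VC-HIT]

#0 0xda→b13/s1 MISS; vc=[]
#1 0xd9→b13/s1 L1-HIT; vc=[]
#2 0x93→b9/s1 MISS; vc=[13]
#3 0x38→b3/s1 MISS; vc=[13,9]
#4 0x3f→b3/s1 L1-HIT; vc=[13,9]
#5 0x9e→b9/s1 VC-HIT; vc=[13,3]
#6 0xd1→b13/s1 VC-HIT; vc=[9,3]
#7 0x38→b3/s1 VC-HIT; vc=[9,13]
#8 0xdf→b13/s1 VC-HIT; vc=[9,3]
#9 0x91→b9/s1 VC-HIT; vc=[13,3]
#10 0xb4→b11/s1 MISS; vc=[13,3,9]
#11 0x90→b9/s1 VC-HIT; vc=[13,3,11]
#12 0xd8→b13/s1 VC-HIT; vc=[9,3,11]
#13 0x3a→b3/s1 VC-HIT; vc=[9,13,11]
#14 0xb0→b11/s1 VC-HIT; vc=[9,13,3]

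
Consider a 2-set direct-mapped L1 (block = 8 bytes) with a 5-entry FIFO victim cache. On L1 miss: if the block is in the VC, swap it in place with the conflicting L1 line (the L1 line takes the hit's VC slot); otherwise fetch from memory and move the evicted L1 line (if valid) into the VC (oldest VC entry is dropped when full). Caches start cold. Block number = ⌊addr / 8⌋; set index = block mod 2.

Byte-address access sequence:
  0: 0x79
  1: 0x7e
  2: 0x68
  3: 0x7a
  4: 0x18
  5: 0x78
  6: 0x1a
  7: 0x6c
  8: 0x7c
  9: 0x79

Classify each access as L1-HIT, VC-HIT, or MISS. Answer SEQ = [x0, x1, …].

SEQ = [MISS, L1-HIT, MISS, VC-HIT, MISS, VC-HIT, VC-HIT, VC-HIT, VC-HIT, L1-HIT]

0: 0x79 (blk 15, set 1) → MISS  vc=[]
1: 0x7e (blk 15, set 1) → L1-HIT  vc=[]
2: 0x68 (blk 13, set 1) → MISS  vc=[15]
3: 0x7a (blk 15, set 1) → VC-HIT  vc=[13]
4: 0x18 (blk 3, set 1) → MISS  vc=[13, 15]
5: 0x78 (blk 15, set 1) → VC-HIT  vc=[13, 3]
6: 0x1a (blk 3, set 1) → VC-HIT  vc=[13, 15]
7: 0x6c (blk 13, set 1) → VC-HIT  vc=[3, 15]
8: 0x7c (blk 15, set 1) → VC-HIT  vc=[3, 13]
9: 0x79 (blk 15, set 1) → L1-HIT  vc=[3, 13]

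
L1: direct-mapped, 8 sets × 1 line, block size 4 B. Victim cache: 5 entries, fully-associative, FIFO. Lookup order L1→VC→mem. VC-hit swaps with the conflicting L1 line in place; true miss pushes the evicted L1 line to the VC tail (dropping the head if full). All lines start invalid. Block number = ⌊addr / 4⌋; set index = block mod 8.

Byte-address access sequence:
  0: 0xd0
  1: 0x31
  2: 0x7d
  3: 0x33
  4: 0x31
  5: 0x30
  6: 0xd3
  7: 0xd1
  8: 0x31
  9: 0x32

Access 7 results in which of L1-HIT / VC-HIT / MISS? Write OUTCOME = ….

OUTCOME = L1-HIT

#0 0xd0→b52/s4 MISS; vc=[]
#1 0x31→b12/s4 MISS; vc=[52]
#2 0x7d→b31/s7 MISS; vc=[52]
#3 0x33→b12/s4 L1-HIT; vc=[52]
#4 0x31→b12/s4 L1-HIT; vc=[52]
#5 0x30→b12/s4 L1-HIT; vc=[52]
#6 0xd3→b52/s4 VC-HIT; vc=[12]
#7 0xd1→b52/s4 L1-HIT; vc=[12]
#8 0x31→b12/s4 VC-HIT; vc=[52]
#9 0x32→b12/s4 L1-HIT; vc=[52]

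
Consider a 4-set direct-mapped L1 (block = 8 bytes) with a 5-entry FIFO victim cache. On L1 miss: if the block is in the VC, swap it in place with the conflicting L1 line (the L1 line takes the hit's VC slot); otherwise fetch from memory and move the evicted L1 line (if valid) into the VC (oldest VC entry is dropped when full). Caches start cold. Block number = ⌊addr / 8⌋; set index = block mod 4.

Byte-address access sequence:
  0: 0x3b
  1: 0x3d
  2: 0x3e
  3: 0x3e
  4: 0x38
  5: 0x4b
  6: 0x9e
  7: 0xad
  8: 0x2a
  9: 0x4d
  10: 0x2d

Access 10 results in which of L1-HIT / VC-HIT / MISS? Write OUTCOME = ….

OUTCOME = VC-HIT

  [0] addr=0x3b blk=7 s=3: MISS | VC []
  [1] addr=0x3d blk=7 s=3: L1-HIT | VC []
  [2] addr=0x3e blk=7 s=3: L1-HIT | VC []
  [3] addr=0x3e blk=7 s=3: L1-HIT | VC []
  [4] addr=0x38 blk=7 s=3: L1-HIT | VC []
  [5] addr=0x4b blk=9 s=1: MISS | VC []
  [6] addr=0x9e blk=19 s=3: MISS | VC [7]
  [7] addr=0xad blk=21 s=1: MISS | VC [7, 9]
  [8] addr=0x2a blk=5 s=1: MISS | VC [7, 9, 21]
  [9] addr=0x4d blk=9 s=1: VC-HIT | VC [7, 5, 21]
  [10] addr=0x2d blk=5 s=1: VC-HIT | VC [7, 9, 21]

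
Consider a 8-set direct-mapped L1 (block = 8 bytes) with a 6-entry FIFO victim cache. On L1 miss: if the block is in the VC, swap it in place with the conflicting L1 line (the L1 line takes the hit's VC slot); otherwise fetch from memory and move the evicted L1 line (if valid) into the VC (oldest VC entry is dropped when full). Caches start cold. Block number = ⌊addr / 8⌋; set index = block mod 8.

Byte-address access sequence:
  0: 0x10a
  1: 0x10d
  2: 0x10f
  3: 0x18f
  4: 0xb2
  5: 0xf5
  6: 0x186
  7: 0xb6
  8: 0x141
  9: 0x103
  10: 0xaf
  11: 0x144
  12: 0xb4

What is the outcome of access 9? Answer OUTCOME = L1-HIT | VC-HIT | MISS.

OUTCOME = MISS

0: 0x10a (blk 33, set 1) → MISS  vc=[]
1: 0x10d (blk 33, set 1) → L1-HIT  vc=[]
2: 0x10f (blk 33, set 1) → L1-HIT  vc=[]
3: 0x18f (blk 49, set 1) → MISS  vc=[33]
4: 0xb2 (blk 22, set 6) → MISS  vc=[33]
5: 0xf5 (blk 30, set 6) → MISS  vc=[33, 22]
6: 0x186 (blk 48, set 0) → MISS  vc=[33, 22]
7: 0xb6 (blk 22, set 6) → VC-HIT  vc=[33, 30]
8: 0x141 (blk 40, set 0) → MISS  vc=[33, 30, 48]
9: 0x103 (blk 32, set 0) → MISS  vc=[33, 30, 48, 40]
10: 0xaf (blk 21, set 5) → MISS  vc=[33, 30, 48, 40]
11: 0x144 (blk 40, set 0) → VC-HIT  vc=[33, 30, 48, 32]
12: 0xb4 (blk 22, set 6) → L1-HIT  vc=[33, 30, 48, 32]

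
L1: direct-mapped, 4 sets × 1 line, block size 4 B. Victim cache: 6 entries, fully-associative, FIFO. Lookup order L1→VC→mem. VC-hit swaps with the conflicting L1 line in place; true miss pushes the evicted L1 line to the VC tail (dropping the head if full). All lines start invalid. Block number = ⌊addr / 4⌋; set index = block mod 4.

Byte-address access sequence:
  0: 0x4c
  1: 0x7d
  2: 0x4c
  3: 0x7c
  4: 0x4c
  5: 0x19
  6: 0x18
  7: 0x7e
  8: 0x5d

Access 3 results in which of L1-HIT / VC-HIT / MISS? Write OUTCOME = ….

OUTCOME = VC-HIT

0: 0x4c (blk 19, set 3) → MISS  vc=[]
1: 0x7d (blk 31, set 3) → MISS  vc=[19]
2: 0x4c (blk 19, set 3) → VC-HIT  vc=[31]
3: 0x7c (blk 31, set 3) → VC-HIT  vc=[19]
4: 0x4c (blk 19, set 3) → VC-HIT  vc=[31]
5: 0x19 (blk 6, set 2) → MISS  vc=[31]
6: 0x18 (blk 6, set 2) → L1-HIT  vc=[31]
7: 0x7e (blk 31, set 3) → VC-HIT  vc=[19]
8: 0x5d (blk 23, set 3) → MISS  vc=[19, 31]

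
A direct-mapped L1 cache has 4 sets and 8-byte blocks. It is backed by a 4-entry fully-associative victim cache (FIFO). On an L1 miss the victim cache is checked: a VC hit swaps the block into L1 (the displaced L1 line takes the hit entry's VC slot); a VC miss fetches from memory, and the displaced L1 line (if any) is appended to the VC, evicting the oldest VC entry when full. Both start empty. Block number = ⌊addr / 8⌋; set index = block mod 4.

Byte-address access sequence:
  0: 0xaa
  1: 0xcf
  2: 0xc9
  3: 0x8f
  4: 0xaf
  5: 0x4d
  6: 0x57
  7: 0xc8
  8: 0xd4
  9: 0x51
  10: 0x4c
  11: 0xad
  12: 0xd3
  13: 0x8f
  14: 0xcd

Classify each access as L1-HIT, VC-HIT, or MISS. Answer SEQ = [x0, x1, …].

SEQ = [MISS, MISS, L1-HIT, MISS, VC-HIT, MISS, MISS, VC-HIT, MISS, VC-HIT, VC-HIT, VC-HIT, VC-HIT, VC-HIT, VC-HIT]

0: 0xaa (blk 21, set 1) → MISS  vc=[]
1: 0xcf (blk 25, set 1) → MISS  vc=[21]
2: 0xc9 (blk 25, set 1) → L1-HIT  vc=[21]
3: 0x8f (blk 17, set 1) → MISS  vc=[21, 25]
4: 0xaf (blk 21, set 1) → VC-HIT  vc=[17, 25]
5: 0x4d (blk 9, set 1) → MISS  vc=[17, 25, 21]
6: 0x57 (blk 10, set 2) → MISS  vc=[17, 25, 21]
7: 0xc8 (blk 25, set 1) → VC-HIT  vc=[17, 9, 21]
8: 0xd4 (blk 26, set 2) → MISS  vc=[17, 9, 21, 10]
9: 0x51 (blk 10, set 2) → VC-HIT  vc=[17, 9, 21, 26]
10: 0x4c (blk 9, set 1) → VC-HIT  vc=[17, 25, 21, 26]
11: 0xad (blk 21, set 1) → VC-HIT  vc=[17, 25, 9, 26]
12: 0xd3 (blk 26, set 2) → VC-HIT  vc=[17, 25, 9, 10]
13: 0x8f (blk 17, set 1) → VC-HIT  vc=[21, 25, 9, 10]
14: 0xcd (blk 25, set 1) → VC-HIT  vc=[21, 17, 9, 10]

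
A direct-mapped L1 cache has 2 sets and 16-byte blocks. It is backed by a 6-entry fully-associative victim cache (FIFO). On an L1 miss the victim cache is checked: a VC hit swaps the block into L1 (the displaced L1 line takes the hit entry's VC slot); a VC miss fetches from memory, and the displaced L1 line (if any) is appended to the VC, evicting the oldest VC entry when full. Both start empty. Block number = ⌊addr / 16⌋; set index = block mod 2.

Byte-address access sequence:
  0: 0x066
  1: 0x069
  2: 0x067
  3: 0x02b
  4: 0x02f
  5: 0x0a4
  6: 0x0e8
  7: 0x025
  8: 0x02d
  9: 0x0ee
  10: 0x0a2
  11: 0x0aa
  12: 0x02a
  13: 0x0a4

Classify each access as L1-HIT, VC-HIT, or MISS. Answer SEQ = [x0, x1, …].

0: 0x66 (blk 6, set 0) → MISS  vc=[]
1: 0x69 (blk 6, set 0) → L1-HIT  vc=[]
2: 0x67 (blk 6, set 0) → L1-HIT  vc=[]
3: 0x2b (blk 2, set 0) → MISS  vc=[6]
4: 0x2f (blk 2, set 0) → L1-HIT  vc=[6]
5: 0xa4 (blk 10, set 0) → MISS  vc=[6, 2]
6: 0xe8 (blk 14, set 0) → MISS  vc=[6, 2, 10]
7: 0x25 (blk 2, set 0) → VC-HIT  vc=[6, 14, 10]
8: 0x2d (blk 2, set 0) → L1-HIT  vc=[6, 14, 10]
9: 0xee (blk 14, set 0) → VC-HIT  vc=[6, 2, 10]
10: 0xa2 (blk 10, set 0) → VC-HIT  vc=[6, 2, 14]
11: 0xaa (blk 10, set 0) → L1-HIT  vc=[6, 2, 14]
12: 0x2a (blk 2, set 0) → VC-HIT  vc=[6, 10, 14]
13: 0xa4 (blk 10, set 0) → VC-HIT  vc=[6, 2, 14]

SEQ = [MISS, L1-HIT, L1-HIT, MISS, L1-HIT, MISS, MISS, VC-HIT, L1-HIT, VC-HIT, VC-HIT, L1-HIT, VC-HIT, VC-HIT]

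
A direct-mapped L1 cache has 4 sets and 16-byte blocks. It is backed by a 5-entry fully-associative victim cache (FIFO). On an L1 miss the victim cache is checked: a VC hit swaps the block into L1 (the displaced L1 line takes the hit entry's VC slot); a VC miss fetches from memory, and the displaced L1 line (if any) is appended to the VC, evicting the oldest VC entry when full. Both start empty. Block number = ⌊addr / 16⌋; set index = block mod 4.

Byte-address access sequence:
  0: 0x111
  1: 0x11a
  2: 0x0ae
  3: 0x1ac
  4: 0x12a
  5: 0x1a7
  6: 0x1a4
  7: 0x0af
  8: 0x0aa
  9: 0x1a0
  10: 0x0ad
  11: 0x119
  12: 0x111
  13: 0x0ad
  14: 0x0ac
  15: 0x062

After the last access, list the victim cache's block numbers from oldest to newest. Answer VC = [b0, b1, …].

#0 0x111→b17/s1 MISS; vc=[]
#1 0x11a→b17/s1 L1-HIT; vc=[]
#2 0xae→b10/s2 MISS; vc=[]
#3 0x1ac→b26/s2 MISS; vc=[10]
#4 0x12a→b18/s2 MISS; vc=[10,26]
#5 0x1a7→b26/s2 VC-HIT; vc=[10,18]
#6 0x1a4→b26/s2 L1-HIT; vc=[10,18]
#7 0xaf→b10/s2 VC-HIT; vc=[26,18]
#8 0xaa→b10/s2 L1-HIT; vc=[26,18]
#9 0x1a0→b26/s2 VC-HIT; vc=[10,18]
#10 0xad→b10/s2 VC-HIT; vc=[26,18]
#11 0x119→b17/s1 L1-HIT; vc=[26,18]
#12 0x111→b17/s1 L1-HIT; vc=[26,18]
#13 0xad→b10/s2 L1-HIT; vc=[26,18]
#14 0xac→b10/s2 L1-HIT; vc=[26,18]
#15 0x62→b6/s2 MISS; vc=[26,18,10]

VC = [26, 18, 10]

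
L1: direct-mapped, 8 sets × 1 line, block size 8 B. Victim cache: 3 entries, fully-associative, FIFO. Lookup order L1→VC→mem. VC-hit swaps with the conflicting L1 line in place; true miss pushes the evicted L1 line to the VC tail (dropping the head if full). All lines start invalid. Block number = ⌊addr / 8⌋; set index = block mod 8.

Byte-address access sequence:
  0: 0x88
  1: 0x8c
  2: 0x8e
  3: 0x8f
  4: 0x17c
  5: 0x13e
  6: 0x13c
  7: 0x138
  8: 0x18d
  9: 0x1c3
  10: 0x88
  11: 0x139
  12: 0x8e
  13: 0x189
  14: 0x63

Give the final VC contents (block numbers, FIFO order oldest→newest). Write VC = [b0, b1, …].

0: 0x88 (blk 17, set 1) → MISS  vc=[]
1: 0x8c (blk 17, set 1) → L1-HIT  vc=[]
2: 0x8e (blk 17, set 1) → L1-HIT  vc=[]
3: 0x8f (blk 17, set 1) → L1-HIT  vc=[]
4: 0x17c (blk 47, set 7) → MISS  vc=[]
5: 0x13e (blk 39, set 7) → MISS  vc=[47]
6: 0x13c (blk 39, set 7) → L1-HIT  vc=[47]
7: 0x138 (blk 39, set 7) → L1-HIT  vc=[47]
8: 0x18d (blk 49, set 1) → MISS  vc=[47, 17]
9: 0x1c3 (blk 56, set 0) → MISS  vc=[47, 17]
10: 0x88 (blk 17, set 1) → VC-HIT  vc=[47, 49]
11: 0x139 (blk 39, set 7) → L1-HIT  vc=[47, 49]
12: 0x8e (blk 17, set 1) → L1-HIT  vc=[47, 49]
13: 0x189 (blk 49, set 1) → VC-HIT  vc=[47, 17]
14: 0x63 (blk 12, set 4) → MISS  vc=[47, 17]

VC = [47, 17]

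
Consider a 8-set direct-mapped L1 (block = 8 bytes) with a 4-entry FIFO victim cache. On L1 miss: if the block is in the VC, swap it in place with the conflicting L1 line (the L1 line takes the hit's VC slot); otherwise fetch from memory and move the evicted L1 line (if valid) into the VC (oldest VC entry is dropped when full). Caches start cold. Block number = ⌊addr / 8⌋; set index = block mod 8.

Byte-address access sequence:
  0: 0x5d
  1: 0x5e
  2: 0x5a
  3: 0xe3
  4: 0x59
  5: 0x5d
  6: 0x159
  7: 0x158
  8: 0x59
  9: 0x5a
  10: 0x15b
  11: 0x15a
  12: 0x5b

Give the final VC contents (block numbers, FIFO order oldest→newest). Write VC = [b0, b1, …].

VC = [43]

  [0] addr=0x5d blk=11 s=3: MISS | VC []
  [1] addr=0x5e blk=11 s=3: L1-HIT | VC []
  [2] addr=0x5a blk=11 s=3: L1-HIT | VC []
  [3] addr=0xe3 blk=28 s=4: MISS | VC []
  [4] addr=0x59 blk=11 s=3: L1-HIT | VC []
  [5] addr=0x5d blk=11 s=3: L1-HIT | VC []
  [6] addr=0x159 blk=43 s=3: MISS | VC [11]
  [7] addr=0x158 blk=43 s=3: L1-HIT | VC [11]
  [8] addr=0x59 blk=11 s=3: VC-HIT | VC [43]
  [9] addr=0x5a blk=11 s=3: L1-HIT | VC [43]
  [10] addr=0x15b blk=43 s=3: VC-HIT | VC [11]
  [11] addr=0x15a blk=43 s=3: L1-HIT | VC [11]
  [12] addr=0x5b blk=11 s=3: VC-HIT | VC [43]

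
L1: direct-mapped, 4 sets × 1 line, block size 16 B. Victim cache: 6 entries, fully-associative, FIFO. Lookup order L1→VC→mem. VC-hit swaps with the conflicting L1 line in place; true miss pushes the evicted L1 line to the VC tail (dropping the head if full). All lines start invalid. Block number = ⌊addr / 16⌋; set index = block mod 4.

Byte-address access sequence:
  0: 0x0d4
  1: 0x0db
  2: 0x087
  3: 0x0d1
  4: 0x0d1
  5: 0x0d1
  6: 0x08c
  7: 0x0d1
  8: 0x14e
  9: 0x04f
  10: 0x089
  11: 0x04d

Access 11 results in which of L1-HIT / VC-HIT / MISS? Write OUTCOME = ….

OUTCOME = VC-HIT

0: 0xd4 (blk 13, set 1) → MISS  vc=[]
1: 0xdb (blk 13, set 1) → L1-HIT  vc=[]
2: 0x87 (blk 8, set 0) → MISS  vc=[]
3: 0xd1 (blk 13, set 1) → L1-HIT  vc=[]
4: 0xd1 (blk 13, set 1) → L1-HIT  vc=[]
5: 0xd1 (blk 13, set 1) → L1-HIT  vc=[]
6: 0x8c (blk 8, set 0) → L1-HIT  vc=[]
7: 0xd1 (blk 13, set 1) → L1-HIT  vc=[]
8: 0x14e (blk 20, set 0) → MISS  vc=[8]
9: 0x4f (blk 4, set 0) → MISS  vc=[8, 20]
10: 0x89 (blk 8, set 0) → VC-HIT  vc=[4, 20]
11: 0x4d (blk 4, set 0) → VC-HIT  vc=[8, 20]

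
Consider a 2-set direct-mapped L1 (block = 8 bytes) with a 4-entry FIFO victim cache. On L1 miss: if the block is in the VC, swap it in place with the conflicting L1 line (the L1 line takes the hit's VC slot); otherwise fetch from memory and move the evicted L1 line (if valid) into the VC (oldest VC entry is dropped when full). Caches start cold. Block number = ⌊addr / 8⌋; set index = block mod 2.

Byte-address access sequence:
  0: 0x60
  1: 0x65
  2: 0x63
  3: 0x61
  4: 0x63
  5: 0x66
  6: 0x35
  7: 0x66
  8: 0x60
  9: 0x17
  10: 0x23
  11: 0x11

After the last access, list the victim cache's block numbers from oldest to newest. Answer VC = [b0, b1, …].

VC = [6, 12, 4]

0: 0x60 (blk 12, set 0) → MISS  vc=[]
1: 0x65 (blk 12, set 0) → L1-HIT  vc=[]
2: 0x63 (blk 12, set 0) → L1-HIT  vc=[]
3: 0x61 (blk 12, set 0) → L1-HIT  vc=[]
4: 0x63 (blk 12, set 0) → L1-HIT  vc=[]
5: 0x66 (blk 12, set 0) → L1-HIT  vc=[]
6: 0x35 (blk 6, set 0) → MISS  vc=[12]
7: 0x66 (blk 12, set 0) → VC-HIT  vc=[6]
8: 0x60 (blk 12, set 0) → L1-HIT  vc=[6]
9: 0x17 (blk 2, set 0) → MISS  vc=[6, 12]
10: 0x23 (blk 4, set 0) → MISS  vc=[6, 12, 2]
11: 0x11 (blk 2, set 0) → VC-HIT  vc=[6, 12, 4]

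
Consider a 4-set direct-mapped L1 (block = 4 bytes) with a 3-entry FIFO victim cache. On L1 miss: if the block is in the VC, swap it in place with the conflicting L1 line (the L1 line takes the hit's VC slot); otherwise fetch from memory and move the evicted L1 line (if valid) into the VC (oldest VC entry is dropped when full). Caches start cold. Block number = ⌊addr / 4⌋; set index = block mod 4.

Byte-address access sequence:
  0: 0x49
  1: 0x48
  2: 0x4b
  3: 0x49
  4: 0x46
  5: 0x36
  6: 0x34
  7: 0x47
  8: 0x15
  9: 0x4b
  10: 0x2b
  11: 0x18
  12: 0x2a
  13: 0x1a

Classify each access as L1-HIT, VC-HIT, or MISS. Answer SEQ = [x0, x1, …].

SEQ = [MISS, L1-HIT, L1-HIT, L1-HIT, MISS, MISS, L1-HIT, VC-HIT, MISS, L1-HIT, MISS, MISS, VC-HIT, VC-HIT]

  [0] addr=0x49 blk=18 s=2: MISS | VC []
  [1] addr=0x48 blk=18 s=2: L1-HIT | VC []
  [2] addr=0x4b blk=18 s=2: L1-HIT | VC []
  [3] addr=0x49 blk=18 s=2: L1-HIT | VC []
  [4] addr=0x46 blk=17 s=1: MISS | VC []
  [5] addr=0x36 blk=13 s=1: MISS | VC [17]
  [6] addr=0x34 blk=13 s=1: L1-HIT | VC [17]
  [7] addr=0x47 blk=17 s=1: VC-HIT | VC [13]
  [8] addr=0x15 blk=5 s=1: MISS | VC [13, 17]
  [9] addr=0x4b blk=18 s=2: L1-HIT | VC [13, 17]
  [10] addr=0x2b blk=10 s=2: MISS | VC [13, 17, 18]
  [11] addr=0x18 blk=6 s=2: MISS | VC [17, 18, 10]
  [12] addr=0x2a blk=10 s=2: VC-HIT | VC [17, 18, 6]
  [13] addr=0x1a blk=6 s=2: VC-HIT | VC [17, 18, 10]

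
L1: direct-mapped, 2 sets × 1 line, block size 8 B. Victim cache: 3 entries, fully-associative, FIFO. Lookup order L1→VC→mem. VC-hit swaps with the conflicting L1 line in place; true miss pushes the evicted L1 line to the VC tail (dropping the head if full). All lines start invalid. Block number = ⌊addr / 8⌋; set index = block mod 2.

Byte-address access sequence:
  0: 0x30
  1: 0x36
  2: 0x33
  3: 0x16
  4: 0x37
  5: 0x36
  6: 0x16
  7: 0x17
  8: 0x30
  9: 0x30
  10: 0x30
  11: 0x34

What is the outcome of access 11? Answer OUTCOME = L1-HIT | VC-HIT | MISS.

OUTCOME = L1-HIT

#0 0x30→b6/s0 MISS; vc=[]
#1 0x36→b6/s0 L1-HIT; vc=[]
#2 0x33→b6/s0 L1-HIT; vc=[]
#3 0x16→b2/s0 MISS; vc=[6]
#4 0x37→b6/s0 VC-HIT; vc=[2]
#5 0x36→b6/s0 L1-HIT; vc=[2]
#6 0x16→b2/s0 VC-HIT; vc=[6]
#7 0x17→b2/s0 L1-HIT; vc=[6]
#8 0x30→b6/s0 VC-HIT; vc=[2]
#9 0x30→b6/s0 L1-HIT; vc=[2]
#10 0x30→b6/s0 L1-HIT; vc=[2]
#11 0x34→b6/s0 L1-HIT; vc=[2]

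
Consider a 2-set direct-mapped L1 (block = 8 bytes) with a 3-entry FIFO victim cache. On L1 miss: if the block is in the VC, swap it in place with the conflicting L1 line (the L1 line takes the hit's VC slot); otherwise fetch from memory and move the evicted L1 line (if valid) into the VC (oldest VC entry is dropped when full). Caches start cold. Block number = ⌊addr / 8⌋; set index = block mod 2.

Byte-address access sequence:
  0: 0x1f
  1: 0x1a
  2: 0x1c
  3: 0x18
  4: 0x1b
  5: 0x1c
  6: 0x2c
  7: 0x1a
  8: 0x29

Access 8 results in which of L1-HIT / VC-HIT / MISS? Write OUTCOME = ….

  [0] addr=0x1f blk=3 s=1: MISS | VC []
  [1] addr=0x1a blk=3 s=1: L1-HIT | VC []
  [2] addr=0x1c blk=3 s=1: L1-HIT | VC []
  [3] addr=0x18 blk=3 s=1: L1-HIT | VC []
  [4] addr=0x1b blk=3 s=1: L1-HIT | VC []
  [5] addr=0x1c blk=3 s=1: L1-HIT | VC []
  [6] addr=0x2c blk=5 s=1: MISS | VC [3]
  [7] addr=0x1a blk=3 s=1: VC-HIT | VC [5]
  [8] addr=0x29 blk=5 s=1: VC-HIT | VC [3]

OUTCOME = VC-HIT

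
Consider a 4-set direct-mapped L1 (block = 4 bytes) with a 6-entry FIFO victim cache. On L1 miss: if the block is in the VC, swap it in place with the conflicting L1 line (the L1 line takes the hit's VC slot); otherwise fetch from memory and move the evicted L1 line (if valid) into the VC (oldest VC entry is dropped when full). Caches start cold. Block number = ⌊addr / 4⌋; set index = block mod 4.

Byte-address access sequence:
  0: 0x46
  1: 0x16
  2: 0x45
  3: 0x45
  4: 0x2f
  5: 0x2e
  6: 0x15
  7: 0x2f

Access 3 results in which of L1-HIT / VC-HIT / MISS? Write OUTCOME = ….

OUTCOME = L1-HIT

  [0] addr=0x46 blk=17 s=1: MISS | VC []
  [1] addr=0x16 blk=5 s=1: MISS | VC [17]
  [2] addr=0x45 blk=17 s=1: VC-HIT | VC [5]
  [3] addr=0x45 blk=17 s=1: L1-HIT | VC [5]
  [4] addr=0x2f blk=11 s=3: MISS | VC [5]
  [5] addr=0x2e blk=11 s=3: L1-HIT | VC [5]
  [6] addr=0x15 blk=5 s=1: VC-HIT | VC [17]
  [7] addr=0x2f blk=11 s=3: L1-HIT | VC [17]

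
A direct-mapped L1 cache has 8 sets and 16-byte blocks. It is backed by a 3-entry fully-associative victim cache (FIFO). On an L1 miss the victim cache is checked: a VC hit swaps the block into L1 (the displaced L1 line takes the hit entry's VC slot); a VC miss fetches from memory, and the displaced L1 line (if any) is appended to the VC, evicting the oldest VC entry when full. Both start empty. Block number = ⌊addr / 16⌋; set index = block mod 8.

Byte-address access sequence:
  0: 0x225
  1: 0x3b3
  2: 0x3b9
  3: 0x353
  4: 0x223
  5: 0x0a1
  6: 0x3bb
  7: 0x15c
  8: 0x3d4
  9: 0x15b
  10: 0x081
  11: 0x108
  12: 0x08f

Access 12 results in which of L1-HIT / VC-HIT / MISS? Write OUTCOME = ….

0: 0x225 (blk 34, set 2) → MISS  vc=[]
1: 0x3b3 (blk 59, set 3) → MISS  vc=[]
2: 0x3b9 (blk 59, set 3) → L1-HIT  vc=[]
3: 0x353 (blk 53, set 5) → MISS  vc=[]
4: 0x223 (blk 34, set 2) → L1-HIT  vc=[]
5: 0xa1 (blk 10, set 2) → MISS  vc=[34]
6: 0x3bb (blk 59, set 3) → L1-HIT  vc=[34]
7: 0x15c (blk 21, set 5) → MISS  vc=[34, 53]
8: 0x3d4 (blk 61, set 5) → MISS  vc=[34, 53, 21]
9: 0x15b (blk 21, set 5) → VC-HIT  vc=[34, 53, 61]
10: 0x81 (blk 8, set 0) → MISS  vc=[34, 53, 61]
11: 0x108 (blk 16, set 0) → MISS  vc=[53, 61, 8]
12: 0x8f (blk 8, set 0) → VC-HIT  vc=[53, 61, 16]

OUTCOME = VC-HIT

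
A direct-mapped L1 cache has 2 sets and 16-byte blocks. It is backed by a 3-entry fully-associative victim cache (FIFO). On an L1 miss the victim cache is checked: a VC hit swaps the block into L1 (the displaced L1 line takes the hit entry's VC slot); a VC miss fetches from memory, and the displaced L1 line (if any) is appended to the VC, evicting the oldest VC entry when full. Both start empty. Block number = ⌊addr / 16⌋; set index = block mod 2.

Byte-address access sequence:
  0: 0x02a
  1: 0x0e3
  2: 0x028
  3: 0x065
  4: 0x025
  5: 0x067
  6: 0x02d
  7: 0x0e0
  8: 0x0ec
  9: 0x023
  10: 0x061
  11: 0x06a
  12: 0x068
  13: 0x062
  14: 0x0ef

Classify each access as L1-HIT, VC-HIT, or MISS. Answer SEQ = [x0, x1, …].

SEQ = [MISS, MISS, VC-HIT, MISS, VC-HIT, VC-HIT, VC-HIT, VC-HIT, L1-HIT, VC-HIT, VC-HIT, L1-HIT, L1-HIT, L1-HIT, VC-HIT]

#0 0x2a→b2/s0 MISS; vc=[]
#1 0xe3→b14/s0 MISS; vc=[2]
#2 0x28→b2/s0 VC-HIT; vc=[14]
#3 0x65→b6/s0 MISS; vc=[14,2]
#4 0x25→b2/s0 VC-HIT; vc=[14,6]
#5 0x67→b6/s0 VC-HIT; vc=[14,2]
#6 0x2d→b2/s0 VC-HIT; vc=[14,6]
#7 0xe0→b14/s0 VC-HIT; vc=[2,6]
#8 0xec→b14/s0 L1-HIT; vc=[2,6]
#9 0x23→b2/s0 VC-HIT; vc=[14,6]
#10 0x61→b6/s0 VC-HIT; vc=[14,2]
#11 0x6a→b6/s0 L1-HIT; vc=[14,2]
#12 0x68→b6/s0 L1-HIT; vc=[14,2]
#13 0x62→b6/s0 L1-HIT; vc=[14,2]
#14 0xef→b14/s0 VC-HIT; vc=[6,2]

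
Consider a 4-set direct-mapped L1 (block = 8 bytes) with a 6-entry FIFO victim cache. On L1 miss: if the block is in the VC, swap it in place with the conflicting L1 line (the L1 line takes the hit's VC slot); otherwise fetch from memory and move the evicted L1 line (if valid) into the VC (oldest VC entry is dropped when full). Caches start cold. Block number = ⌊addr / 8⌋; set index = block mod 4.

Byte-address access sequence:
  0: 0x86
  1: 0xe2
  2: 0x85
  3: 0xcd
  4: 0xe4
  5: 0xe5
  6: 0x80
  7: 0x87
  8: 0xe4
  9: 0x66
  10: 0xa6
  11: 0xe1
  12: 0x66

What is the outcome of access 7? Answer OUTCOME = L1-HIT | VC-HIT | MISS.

OUTCOME = L1-HIT

  [0] addr=0x86 blk=16 s=0: MISS | VC []
  [1] addr=0xe2 blk=28 s=0: MISS | VC [16]
  [2] addr=0x85 blk=16 s=0: VC-HIT | VC [28]
  [3] addr=0xcd blk=25 s=1: MISS | VC [28]
  [4] addr=0xe4 blk=28 s=0: VC-HIT | VC [16]
  [5] addr=0xe5 blk=28 s=0: L1-HIT | VC [16]
  [6] addr=0x80 blk=16 s=0: VC-HIT | VC [28]
  [7] addr=0x87 blk=16 s=0: L1-HIT | VC [28]
  [8] addr=0xe4 blk=28 s=0: VC-HIT | VC [16]
  [9] addr=0x66 blk=12 s=0: MISS | VC [16, 28]
  [10] addr=0xa6 blk=20 s=0: MISS | VC [16, 28, 12]
  [11] addr=0xe1 blk=28 s=0: VC-HIT | VC [16, 20, 12]
  [12] addr=0x66 blk=12 s=0: VC-HIT | VC [16, 20, 28]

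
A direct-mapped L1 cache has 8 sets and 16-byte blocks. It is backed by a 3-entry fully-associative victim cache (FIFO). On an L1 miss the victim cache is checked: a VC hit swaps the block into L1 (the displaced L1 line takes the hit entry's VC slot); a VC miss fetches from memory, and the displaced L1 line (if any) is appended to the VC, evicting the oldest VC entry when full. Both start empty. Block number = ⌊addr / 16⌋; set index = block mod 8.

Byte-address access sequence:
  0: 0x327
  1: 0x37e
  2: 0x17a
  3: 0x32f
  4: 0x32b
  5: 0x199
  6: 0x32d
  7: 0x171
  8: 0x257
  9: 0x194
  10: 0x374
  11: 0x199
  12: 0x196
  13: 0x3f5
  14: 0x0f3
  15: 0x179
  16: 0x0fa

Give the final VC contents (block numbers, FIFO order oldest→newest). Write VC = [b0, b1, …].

  [0] addr=0x327 blk=50 s=2: MISS | VC []
  [1] addr=0x37e blk=55 s=7: MISS | VC []
  [2] addr=0x17a blk=23 s=7: MISS | VC [55]
  [3] addr=0x32f blk=50 s=2: L1-HIT | VC [55]
  [4] addr=0x32b blk=50 s=2: L1-HIT | VC [55]
  [5] addr=0x199 blk=25 s=1: MISS | VC [55]
  [6] addr=0x32d blk=50 s=2: L1-HIT | VC [55]
  [7] addr=0x171 blk=23 s=7: L1-HIT | VC [55]
  [8] addr=0x257 blk=37 s=5: MISS | VC [55]
  [9] addr=0x194 blk=25 s=1: L1-HIT | VC [55]
  [10] addr=0x374 blk=55 s=7: VC-HIT | VC [23]
  [11] addr=0x199 blk=25 s=1: L1-HIT | VC [23]
  [12] addr=0x196 blk=25 s=1: L1-HIT | VC [23]
  [13] addr=0x3f5 blk=63 s=7: MISS | VC [23, 55]
  [14] addr=0xf3 blk=15 s=7: MISS | VC [23, 55, 63]
  [15] addr=0x179 blk=23 s=7: VC-HIT | VC [15, 55, 63]
  [16] addr=0xfa blk=15 s=7: VC-HIT | VC [23, 55, 63]

VC = [23, 55, 63]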